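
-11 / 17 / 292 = -11 / 4964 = -0.00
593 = 593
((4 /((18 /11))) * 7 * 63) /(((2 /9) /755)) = 3662505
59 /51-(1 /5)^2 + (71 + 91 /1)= 207974 /1275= 163.12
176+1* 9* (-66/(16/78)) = -10879/4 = -2719.75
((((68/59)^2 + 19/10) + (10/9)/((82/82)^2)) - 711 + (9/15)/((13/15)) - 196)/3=-3673509137/12218310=-300.66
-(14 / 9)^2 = -196 / 81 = -2.42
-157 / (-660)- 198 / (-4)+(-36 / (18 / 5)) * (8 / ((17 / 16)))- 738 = -8567101 / 11220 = -763.56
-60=-60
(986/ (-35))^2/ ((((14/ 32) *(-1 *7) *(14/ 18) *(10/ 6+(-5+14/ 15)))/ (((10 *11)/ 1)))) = 256659744/ 16807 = 15271.00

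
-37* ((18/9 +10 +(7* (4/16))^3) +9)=-975.30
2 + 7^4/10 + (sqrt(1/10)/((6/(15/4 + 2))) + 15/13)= 23* sqrt(10)/240 + 31623/130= 243.56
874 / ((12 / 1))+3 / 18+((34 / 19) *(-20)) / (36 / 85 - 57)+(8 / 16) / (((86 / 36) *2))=579420277 / 7857906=73.74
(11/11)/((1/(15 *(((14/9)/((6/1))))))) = 35/9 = 3.89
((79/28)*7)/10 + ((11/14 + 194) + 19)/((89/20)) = 1246417/24920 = 50.02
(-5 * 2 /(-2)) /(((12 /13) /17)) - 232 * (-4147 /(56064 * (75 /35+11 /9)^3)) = 6178762963321 /66773121024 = 92.53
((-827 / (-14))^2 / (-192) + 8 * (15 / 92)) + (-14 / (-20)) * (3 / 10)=-16.66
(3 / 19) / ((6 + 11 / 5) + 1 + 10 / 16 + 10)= 120 / 15067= 0.01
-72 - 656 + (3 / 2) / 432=-209663 / 288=-728.00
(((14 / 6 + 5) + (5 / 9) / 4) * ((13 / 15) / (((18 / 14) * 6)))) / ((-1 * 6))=-24479 / 174960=-0.14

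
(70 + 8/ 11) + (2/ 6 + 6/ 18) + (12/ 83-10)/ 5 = 950746/ 13695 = 69.42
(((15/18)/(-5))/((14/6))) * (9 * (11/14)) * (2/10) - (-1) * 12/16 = 159/245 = 0.65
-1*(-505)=505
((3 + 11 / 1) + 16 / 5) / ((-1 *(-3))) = 86 / 15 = 5.73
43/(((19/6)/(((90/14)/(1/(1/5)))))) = 2322/133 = 17.46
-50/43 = -1.16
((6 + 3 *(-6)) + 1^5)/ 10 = -11/ 10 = -1.10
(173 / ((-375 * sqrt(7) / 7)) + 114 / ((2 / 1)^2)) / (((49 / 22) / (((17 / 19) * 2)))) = 1122 / 49-129404 * sqrt(7) / 349125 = 21.92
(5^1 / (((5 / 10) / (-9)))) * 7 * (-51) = 32130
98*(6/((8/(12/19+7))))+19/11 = 235187/418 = 562.65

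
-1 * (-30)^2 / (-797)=900 / 797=1.13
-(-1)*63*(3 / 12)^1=63 / 4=15.75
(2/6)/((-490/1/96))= -16/245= -0.07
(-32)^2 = 1024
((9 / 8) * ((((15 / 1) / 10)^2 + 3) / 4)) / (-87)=-63 / 3712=-0.02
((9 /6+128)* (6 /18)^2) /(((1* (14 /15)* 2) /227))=41995 /24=1749.79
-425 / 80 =-85 / 16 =-5.31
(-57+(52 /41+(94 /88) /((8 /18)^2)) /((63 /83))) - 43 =-165849515 /1818432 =-91.20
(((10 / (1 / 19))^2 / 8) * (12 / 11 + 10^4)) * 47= 23332170050 / 11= 2121106368.18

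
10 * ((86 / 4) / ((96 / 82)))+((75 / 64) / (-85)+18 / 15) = 3016459 / 16320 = 184.83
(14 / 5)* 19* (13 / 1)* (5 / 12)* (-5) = -8645 / 6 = -1440.83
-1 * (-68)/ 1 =68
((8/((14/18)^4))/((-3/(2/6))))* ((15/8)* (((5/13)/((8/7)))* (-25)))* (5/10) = 1366875/71344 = 19.16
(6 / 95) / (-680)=-3 / 32300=-0.00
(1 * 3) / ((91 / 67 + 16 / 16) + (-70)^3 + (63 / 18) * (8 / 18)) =-0.00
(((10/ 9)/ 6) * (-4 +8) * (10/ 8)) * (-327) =-2725/ 9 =-302.78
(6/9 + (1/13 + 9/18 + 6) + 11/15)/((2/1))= 1037/260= 3.99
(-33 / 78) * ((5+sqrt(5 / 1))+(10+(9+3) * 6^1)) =-37.75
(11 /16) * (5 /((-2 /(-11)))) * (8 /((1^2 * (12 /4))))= 605 /12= 50.42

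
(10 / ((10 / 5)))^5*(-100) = -312500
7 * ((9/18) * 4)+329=343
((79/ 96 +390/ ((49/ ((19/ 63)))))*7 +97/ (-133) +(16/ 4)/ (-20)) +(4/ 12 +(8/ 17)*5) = 184758743/ 7596960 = 24.32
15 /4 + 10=55 /4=13.75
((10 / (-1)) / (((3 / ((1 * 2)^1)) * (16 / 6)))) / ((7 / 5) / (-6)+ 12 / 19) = -1425 / 227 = -6.28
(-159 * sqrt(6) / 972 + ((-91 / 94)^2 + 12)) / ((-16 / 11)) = -1257443 / 141376 + 583 * sqrt(6) / 5184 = -8.62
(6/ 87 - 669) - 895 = -45354/ 29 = -1563.93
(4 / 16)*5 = 5 / 4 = 1.25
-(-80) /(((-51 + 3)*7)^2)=5 /7056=0.00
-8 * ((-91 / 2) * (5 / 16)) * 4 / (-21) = -65 / 3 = -21.67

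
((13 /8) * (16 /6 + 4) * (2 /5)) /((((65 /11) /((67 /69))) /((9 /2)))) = 737 /230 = 3.20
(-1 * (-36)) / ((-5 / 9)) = -324 / 5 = -64.80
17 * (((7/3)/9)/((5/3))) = 2.64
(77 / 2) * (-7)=-539 / 2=-269.50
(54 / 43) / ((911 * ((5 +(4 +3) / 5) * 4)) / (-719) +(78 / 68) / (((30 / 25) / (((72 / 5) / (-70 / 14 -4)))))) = -1650105 / 44629829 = -0.04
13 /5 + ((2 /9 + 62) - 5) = 2692 /45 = 59.82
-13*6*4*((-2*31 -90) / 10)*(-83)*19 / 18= -6232304 / 15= -415486.93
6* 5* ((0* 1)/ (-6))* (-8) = 0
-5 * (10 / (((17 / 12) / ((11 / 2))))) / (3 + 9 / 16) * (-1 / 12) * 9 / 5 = 2640 / 323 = 8.17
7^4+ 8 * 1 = 2409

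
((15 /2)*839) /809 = 12585 /1618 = 7.78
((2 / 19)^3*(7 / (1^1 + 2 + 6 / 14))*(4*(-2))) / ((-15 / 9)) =392 / 34295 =0.01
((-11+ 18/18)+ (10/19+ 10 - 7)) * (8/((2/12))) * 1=-5904/19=-310.74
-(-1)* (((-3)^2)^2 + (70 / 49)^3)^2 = 828461089 / 117649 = 7041.80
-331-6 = -337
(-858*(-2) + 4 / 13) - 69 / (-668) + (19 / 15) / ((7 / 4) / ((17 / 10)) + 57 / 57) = 15432608819 / 8987940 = 1717.04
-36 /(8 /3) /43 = -27 /86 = -0.31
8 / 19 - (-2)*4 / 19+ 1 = 1.84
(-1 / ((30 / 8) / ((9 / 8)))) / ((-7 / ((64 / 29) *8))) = 768 / 1015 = 0.76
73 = 73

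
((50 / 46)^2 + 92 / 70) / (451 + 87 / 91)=600717 / 108783560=0.01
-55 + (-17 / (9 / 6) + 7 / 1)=-178 / 3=-59.33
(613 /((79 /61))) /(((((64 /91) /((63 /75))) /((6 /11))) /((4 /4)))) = 214374069 /695200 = 308.36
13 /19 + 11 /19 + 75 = 1449 /19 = 76.26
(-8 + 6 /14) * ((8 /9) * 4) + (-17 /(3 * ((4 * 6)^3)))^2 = -324110645273 /12039487488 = -26.92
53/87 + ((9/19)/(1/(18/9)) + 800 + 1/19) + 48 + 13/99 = 2439605/2871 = 849.74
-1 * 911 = -911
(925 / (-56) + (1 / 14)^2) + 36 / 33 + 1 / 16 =-132459 / 8624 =-15.36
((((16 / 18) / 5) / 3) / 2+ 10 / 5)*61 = 16714 / 135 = 123.81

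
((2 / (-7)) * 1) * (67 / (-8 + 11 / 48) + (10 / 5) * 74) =-103976 / 2611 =-39.82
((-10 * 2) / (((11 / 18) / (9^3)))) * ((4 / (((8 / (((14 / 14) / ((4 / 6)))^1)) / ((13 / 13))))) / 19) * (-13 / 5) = 511758 / 209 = 2448.60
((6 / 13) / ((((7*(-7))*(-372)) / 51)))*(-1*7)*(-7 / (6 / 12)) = 51 / 403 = 0.13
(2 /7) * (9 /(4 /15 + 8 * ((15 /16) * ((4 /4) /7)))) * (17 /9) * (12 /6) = 2040 /281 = 7.26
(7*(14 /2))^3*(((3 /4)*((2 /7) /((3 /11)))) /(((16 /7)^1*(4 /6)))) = 3882417 /64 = 60662.77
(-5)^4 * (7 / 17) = 257.35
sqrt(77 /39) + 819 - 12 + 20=sqrt(3003) /39 + 827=828.41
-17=-17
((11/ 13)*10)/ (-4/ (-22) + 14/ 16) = 9680/ 1209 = 8.01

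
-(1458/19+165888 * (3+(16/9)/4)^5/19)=-4233164.69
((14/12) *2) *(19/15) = 133/45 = 2.96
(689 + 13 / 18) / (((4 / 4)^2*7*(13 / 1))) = 955 / 126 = 7.58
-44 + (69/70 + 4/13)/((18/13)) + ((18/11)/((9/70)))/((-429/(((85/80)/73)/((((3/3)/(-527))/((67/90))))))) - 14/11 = -38343597937/868107240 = -44.17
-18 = -18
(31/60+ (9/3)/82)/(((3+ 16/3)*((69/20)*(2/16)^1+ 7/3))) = 32664/1360175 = 0.02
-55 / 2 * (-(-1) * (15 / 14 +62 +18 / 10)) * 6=-149853 / 14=-10703.79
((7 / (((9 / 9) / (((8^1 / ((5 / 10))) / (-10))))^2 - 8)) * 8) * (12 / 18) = -7168 / 1461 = -4.91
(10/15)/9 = 2/27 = 0.07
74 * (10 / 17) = 740 / 17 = 43.53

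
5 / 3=1.67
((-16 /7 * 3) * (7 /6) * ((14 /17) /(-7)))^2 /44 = 64 /3179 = 0.02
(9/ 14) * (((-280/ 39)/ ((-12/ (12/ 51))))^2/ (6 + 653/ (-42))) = -78400/ 58755723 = -0.00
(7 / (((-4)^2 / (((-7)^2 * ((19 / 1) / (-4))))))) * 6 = -19551 / 32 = -610.97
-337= -337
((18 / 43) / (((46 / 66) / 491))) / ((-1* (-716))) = 145827 / 354062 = 0.41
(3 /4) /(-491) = -3 /1964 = -0.00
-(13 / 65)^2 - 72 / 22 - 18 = -5861 / 275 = -21.31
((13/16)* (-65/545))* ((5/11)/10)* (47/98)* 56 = -7943/67144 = -0.12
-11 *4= -44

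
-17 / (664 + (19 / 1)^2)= -17 / 1025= -0.02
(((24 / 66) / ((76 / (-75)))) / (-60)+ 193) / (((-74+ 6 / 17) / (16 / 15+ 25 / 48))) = -348361127 / 83733760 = -4.16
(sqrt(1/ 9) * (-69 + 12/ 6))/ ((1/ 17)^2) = -6454.33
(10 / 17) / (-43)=-10 / 731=-0.01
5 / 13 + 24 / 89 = 757 / 1157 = 0.65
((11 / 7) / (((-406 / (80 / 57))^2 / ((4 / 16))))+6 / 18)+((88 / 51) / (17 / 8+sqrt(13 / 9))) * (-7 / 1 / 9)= -34030378159 / 57170193507+39424 * sqrt(13) / 270657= -0.07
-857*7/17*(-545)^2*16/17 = -28509647600/289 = -98649299.65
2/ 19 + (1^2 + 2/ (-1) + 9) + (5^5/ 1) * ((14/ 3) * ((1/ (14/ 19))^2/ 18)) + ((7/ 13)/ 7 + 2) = 280548215/ 186732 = 1502.41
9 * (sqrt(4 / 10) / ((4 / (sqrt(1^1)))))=1.42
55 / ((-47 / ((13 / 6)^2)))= -9295 / 1692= -5.49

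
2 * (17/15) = 34/15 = 2.27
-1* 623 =-623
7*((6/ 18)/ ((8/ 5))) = 1.46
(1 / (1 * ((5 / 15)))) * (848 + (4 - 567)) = 855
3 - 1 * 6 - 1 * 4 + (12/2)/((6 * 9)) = -62/9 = -6.89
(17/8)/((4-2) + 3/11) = 187/200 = 0.94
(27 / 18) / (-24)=-1 / 16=-0.06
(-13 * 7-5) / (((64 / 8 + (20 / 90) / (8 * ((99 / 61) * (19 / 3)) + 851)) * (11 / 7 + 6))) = -172147248 / 108619949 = -1.58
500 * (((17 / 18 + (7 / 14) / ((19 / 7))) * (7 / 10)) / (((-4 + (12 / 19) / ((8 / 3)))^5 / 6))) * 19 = -10704671196800 / 179391326829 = -59.67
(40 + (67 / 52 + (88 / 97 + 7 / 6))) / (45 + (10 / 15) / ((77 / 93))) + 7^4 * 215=27550736219503 / 53370564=516215.95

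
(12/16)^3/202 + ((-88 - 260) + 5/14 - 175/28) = -32025699/90496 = -353.89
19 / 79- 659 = -52042 / 79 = -658.76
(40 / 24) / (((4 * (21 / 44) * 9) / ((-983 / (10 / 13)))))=-140569 / 1134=-123.96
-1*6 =-6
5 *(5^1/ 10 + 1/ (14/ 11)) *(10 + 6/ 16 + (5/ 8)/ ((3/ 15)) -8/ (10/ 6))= 783/ 14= 55.93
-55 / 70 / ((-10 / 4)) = 0.31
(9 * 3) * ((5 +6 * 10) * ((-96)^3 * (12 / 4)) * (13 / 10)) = -6055575552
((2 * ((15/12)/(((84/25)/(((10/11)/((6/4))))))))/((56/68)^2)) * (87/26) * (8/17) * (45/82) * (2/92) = 4621875/370025656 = 0.01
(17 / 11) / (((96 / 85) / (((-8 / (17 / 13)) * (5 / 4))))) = -5525 / 528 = -10.46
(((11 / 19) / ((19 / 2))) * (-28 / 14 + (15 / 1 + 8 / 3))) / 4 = 517 / 2166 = 0.24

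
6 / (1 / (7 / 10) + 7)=42 / 59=0.71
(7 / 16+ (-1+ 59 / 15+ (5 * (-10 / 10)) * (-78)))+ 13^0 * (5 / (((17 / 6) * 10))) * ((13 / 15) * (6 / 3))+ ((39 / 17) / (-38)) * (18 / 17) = 518718683 / 1317840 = 393.61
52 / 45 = 1.16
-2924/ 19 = -153.89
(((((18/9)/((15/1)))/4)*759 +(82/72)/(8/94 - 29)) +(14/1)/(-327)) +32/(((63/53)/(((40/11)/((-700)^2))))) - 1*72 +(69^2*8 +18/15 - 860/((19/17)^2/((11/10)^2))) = 33783504069511305047/907930228243500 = 37209.36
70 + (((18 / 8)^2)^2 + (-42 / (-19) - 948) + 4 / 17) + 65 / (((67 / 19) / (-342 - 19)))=-41573872087 / 5540096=-7504.18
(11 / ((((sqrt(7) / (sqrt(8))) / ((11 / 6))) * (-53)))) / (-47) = 121 * sqrt(14) / 52311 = 0.01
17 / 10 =1.70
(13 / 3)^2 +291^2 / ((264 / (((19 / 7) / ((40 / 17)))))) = 86220049 / 221760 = 388.80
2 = 2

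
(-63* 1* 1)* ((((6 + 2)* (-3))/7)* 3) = 648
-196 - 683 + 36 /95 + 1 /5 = -16690 /19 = -878.42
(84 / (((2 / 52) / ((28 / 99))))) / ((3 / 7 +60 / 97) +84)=13840736 / 1905651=7.26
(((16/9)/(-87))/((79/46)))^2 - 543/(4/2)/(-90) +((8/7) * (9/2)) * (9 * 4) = 100793441590481/535680382860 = 188.16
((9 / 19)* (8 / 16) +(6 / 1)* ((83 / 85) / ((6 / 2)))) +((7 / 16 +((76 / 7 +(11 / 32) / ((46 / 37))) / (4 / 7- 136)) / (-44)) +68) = 7003664611951 / 99161103360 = 70.63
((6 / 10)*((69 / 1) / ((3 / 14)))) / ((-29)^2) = 966 / 4205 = 0.23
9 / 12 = 3 / 4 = 0.75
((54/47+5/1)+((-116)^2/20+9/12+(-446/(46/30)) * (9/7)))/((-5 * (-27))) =46268237/20430900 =2.26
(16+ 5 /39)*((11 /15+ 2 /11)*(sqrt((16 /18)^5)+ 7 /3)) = 12157312*sqrt(2) /1563705+ 664853 /19305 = 45.43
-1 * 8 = -8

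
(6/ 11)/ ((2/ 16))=48/ 11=4.36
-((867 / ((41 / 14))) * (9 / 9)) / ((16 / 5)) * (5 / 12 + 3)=-10115 / 32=-316.09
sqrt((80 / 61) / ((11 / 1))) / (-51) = -4 * sqrt(3355) / 34221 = -0.01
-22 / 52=-11 / 26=-0.42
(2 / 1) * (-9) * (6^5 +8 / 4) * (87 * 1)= -12180348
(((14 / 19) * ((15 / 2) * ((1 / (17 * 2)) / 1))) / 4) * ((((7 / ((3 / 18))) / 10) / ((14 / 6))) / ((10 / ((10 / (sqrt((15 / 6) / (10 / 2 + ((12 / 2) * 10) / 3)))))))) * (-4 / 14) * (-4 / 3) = 0.09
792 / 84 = 9.43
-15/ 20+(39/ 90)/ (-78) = -34/ 45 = -0.76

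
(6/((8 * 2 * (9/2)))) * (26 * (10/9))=65/27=2.41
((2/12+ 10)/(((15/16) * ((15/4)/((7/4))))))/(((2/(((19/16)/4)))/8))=8113/1350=6.01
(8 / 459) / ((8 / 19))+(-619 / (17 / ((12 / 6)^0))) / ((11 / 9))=-150208 / 5049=-29.75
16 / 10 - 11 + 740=3653 / 5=730.60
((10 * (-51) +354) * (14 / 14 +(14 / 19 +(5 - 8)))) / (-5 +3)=-1872 / 19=-98.53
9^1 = 9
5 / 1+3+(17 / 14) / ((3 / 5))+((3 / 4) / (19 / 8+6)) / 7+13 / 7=33469 / 2814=11.89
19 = 19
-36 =-36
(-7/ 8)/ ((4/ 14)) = -49/ 16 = -3.06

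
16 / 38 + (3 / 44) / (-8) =2759 / 6688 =0.41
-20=-20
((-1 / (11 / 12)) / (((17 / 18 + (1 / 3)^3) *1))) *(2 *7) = -9072 / 583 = -15.56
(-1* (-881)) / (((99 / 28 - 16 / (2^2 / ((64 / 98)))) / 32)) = 30528.35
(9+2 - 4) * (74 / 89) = 518 / 89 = 5.82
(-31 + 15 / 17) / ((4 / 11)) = -1408 / 17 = -82.82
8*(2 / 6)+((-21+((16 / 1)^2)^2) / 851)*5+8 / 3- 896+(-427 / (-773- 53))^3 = -2120816355211 / 4194660696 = -505.60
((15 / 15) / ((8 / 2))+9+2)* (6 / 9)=15 / 2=7.50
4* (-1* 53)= -212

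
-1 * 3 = -3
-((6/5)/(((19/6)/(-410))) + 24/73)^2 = -24037.29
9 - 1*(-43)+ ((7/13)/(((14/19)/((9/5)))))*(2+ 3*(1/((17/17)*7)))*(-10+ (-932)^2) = 1262554109/455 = 2774844.20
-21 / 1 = -21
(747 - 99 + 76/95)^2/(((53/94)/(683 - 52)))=624193014304/1325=471089067.40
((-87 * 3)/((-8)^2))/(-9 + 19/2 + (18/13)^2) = -44109/26144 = -1.69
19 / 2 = 9.50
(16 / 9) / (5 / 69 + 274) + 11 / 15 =209861 / 283665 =0.74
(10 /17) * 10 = 100 /17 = 5.88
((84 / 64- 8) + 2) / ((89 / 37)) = -1.95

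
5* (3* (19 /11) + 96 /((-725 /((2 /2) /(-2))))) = 26.24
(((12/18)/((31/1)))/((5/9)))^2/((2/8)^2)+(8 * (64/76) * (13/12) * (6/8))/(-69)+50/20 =153996947/62993550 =2.44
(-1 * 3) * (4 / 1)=-12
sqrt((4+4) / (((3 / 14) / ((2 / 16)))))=sqrt(42) / 3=2.16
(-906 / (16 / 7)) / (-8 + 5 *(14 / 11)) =11627 / 48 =242.23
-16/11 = -1.45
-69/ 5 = -13.80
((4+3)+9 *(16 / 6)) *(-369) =-11439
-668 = -668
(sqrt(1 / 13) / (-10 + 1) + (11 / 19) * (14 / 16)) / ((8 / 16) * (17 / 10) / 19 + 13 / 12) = 1155 / 2572 - 190 * sqrt(13) / 25077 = 0.42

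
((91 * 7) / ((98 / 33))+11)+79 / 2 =265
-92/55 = -1.67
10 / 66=5 / 33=0.15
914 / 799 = 1.14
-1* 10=-10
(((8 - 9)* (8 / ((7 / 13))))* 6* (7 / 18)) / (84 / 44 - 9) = 4.89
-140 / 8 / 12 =-35 / 24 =-1.46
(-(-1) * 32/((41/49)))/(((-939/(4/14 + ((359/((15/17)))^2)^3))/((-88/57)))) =285244376529796.14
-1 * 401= -401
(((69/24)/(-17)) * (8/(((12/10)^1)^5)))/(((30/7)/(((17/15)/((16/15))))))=-100625/746496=-0.13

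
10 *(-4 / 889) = -40 / 889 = -0.04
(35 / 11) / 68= 35 / 748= 0.05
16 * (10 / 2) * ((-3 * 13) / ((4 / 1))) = -780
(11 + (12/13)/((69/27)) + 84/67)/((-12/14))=-1769005/120198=-14.72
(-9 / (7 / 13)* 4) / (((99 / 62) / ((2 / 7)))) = -6448 / 539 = -11.96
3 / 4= 0.75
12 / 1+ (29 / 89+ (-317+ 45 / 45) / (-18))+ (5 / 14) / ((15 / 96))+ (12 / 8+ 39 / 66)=2112932 / 61677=34.26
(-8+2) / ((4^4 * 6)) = -1 / 256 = -0.00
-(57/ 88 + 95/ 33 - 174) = 45005/ 264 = 170.47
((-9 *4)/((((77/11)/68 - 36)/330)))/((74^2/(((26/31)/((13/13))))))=0.05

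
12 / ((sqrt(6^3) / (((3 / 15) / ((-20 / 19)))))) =-0.16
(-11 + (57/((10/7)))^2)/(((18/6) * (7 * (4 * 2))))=158101/16800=9.41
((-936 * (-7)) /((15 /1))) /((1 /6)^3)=94348.80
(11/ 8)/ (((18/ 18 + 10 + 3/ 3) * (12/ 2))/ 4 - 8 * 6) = -11/ 240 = -0.05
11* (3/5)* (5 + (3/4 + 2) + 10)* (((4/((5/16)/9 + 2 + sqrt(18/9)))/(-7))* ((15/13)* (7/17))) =-9.22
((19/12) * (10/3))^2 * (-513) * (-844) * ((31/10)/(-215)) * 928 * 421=-8764053668336/129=-67938400529.74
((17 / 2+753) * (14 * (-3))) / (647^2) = -31983 / 418609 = -0.08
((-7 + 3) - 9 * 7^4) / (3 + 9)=-21613 / 12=-1801.08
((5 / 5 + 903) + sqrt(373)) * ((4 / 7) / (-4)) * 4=-3616 / 7 - 4 * sqrt(373) / 7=-527.61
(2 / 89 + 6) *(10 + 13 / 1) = 138.52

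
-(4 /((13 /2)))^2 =-64 /169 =-0.38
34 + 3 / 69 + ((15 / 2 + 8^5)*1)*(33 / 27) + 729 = 16900303 / 414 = 40821.99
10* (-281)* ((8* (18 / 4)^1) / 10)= -10116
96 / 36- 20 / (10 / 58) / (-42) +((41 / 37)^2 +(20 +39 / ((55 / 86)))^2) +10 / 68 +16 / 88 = 6470579474977 / 985611550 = 6565.04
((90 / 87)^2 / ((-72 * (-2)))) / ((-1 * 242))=-25 / 814088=-0.00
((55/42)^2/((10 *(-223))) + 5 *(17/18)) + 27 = 24956663/786744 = 31.72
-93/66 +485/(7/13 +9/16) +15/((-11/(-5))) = 2246611/5038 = 445.93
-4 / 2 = -2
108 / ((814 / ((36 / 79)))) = 1944 / 32153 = 0.06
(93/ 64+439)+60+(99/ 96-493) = 8.48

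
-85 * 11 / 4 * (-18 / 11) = 765 / 2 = 382.50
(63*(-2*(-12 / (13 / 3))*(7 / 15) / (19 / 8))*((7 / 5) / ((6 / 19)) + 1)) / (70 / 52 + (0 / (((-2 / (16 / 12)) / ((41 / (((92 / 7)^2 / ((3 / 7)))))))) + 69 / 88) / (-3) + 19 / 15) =607267584 / 3833345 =158.42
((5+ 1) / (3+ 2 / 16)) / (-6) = -8 / 25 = -0.32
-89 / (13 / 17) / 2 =-1513 / 26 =-58.19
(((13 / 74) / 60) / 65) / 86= 1 / 1909200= 0.00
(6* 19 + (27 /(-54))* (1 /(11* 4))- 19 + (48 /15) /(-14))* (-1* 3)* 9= -7880247 /3080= -2558.52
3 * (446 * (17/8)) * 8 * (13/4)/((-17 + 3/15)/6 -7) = -739245/98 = -7543.32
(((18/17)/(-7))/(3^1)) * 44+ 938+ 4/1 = 111834/119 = 939.78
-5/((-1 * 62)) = 5/62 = 0.08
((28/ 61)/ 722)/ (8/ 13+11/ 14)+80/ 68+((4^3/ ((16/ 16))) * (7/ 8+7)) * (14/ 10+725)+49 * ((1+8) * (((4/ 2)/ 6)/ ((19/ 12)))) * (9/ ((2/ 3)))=2062857628966/ 5615355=367360.15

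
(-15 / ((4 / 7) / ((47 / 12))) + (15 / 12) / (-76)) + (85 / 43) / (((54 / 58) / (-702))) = -5206885 / 3268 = -1593.29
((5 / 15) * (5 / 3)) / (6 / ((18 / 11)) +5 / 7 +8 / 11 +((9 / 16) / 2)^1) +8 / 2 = 490388 / 119517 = 4.10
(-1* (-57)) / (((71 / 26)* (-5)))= -1482 / 355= -4.17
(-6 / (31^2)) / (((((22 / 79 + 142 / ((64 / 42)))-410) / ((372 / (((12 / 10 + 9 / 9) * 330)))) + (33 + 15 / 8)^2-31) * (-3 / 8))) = 80896 / 2757444885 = 0.00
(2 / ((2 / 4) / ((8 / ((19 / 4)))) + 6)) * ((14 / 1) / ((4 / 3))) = 1344 / 403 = 3.33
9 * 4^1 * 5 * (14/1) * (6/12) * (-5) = -6300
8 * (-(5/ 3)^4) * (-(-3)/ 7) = -5000/ 189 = -26.46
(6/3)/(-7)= -2/7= -0.29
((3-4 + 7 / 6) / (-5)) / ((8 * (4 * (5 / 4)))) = -1 / 1200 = -0.00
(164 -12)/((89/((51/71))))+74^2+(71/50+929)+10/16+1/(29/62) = 234942797859/36650200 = 6410.41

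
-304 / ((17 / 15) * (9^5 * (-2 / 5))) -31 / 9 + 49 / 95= -92735216 / 31788045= -2.92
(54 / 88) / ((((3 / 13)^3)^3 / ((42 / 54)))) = 74231495611 / 288684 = 257137.55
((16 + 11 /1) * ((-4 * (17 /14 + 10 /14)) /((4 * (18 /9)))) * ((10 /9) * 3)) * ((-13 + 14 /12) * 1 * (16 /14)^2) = 460080 /343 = 1341.34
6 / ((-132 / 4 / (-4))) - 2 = -14 / 11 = -1.27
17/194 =0.09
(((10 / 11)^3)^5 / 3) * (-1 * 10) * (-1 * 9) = 30000000000000000 / 4177248169415651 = 7.18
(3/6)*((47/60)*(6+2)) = 3.13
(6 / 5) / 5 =6 / 25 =0.24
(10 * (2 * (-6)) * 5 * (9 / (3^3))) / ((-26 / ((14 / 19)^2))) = 19600 / 4693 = 4.18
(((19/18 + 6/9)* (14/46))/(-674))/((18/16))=-434/627831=-0.00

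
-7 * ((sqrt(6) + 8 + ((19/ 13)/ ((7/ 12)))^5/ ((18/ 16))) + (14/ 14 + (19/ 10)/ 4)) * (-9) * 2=126 * sqrt(6) + 218448189707121/ 17829489860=12560.71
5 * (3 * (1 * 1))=15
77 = 77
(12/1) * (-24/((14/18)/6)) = -15552/7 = -2221.71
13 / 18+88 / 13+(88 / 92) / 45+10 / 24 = 142253 / 17940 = 7.93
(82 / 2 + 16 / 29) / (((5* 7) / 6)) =1446 / 203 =7.12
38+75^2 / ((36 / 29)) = 18277 / 4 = 4569.25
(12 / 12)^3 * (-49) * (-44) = 2156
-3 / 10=-0.30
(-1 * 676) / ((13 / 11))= -572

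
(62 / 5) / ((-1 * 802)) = -31 / 2005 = -0.02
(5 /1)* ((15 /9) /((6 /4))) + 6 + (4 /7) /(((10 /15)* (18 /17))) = 779 /63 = 12.37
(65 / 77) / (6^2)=65 / 2772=0.02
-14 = -14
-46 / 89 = -0.52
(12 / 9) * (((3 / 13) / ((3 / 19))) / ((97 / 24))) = 608 / 1261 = 0.48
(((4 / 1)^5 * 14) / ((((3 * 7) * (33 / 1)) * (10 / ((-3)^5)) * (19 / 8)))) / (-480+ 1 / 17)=3760128 / 8526155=0.44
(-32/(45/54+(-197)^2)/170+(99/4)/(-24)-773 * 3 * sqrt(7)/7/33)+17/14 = 811492111/4433635360-773 * sqrt(7)/77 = -26.38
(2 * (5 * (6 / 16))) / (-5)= -0.75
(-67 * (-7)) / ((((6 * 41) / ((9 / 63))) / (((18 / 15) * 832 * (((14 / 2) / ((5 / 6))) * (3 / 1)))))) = 7023744 / 1025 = 6852.43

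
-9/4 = -2.25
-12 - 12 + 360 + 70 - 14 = 392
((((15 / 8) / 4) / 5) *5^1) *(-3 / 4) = -0.35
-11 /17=-0.65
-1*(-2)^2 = -4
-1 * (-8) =8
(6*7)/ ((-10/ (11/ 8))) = -231/ 40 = -5.78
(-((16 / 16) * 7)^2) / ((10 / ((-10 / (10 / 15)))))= 147 / 2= 73.50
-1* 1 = -1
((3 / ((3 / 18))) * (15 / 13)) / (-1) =-270 / 13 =-20.77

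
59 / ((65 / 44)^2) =114224 / 4225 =27.04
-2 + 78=76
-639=-639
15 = 15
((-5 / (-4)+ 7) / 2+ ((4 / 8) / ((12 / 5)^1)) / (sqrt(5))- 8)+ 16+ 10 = sqrt(5) / 24+ 177 / 8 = 22.22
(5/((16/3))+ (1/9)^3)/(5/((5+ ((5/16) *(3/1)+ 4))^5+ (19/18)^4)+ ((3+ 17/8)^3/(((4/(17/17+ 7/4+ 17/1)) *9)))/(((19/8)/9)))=1775736706168459358144/529294630186460423969613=0.00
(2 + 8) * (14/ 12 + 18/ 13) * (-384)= -127360/ 13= -9796.92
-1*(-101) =101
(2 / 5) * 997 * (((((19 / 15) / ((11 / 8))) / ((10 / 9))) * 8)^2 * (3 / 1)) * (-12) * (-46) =10985887678464 / 378125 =29053587.25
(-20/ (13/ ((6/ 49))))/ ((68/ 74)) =-2220/ 10829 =-0.21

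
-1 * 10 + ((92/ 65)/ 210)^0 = -9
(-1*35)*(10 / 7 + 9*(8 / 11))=-3070 / 11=-279.09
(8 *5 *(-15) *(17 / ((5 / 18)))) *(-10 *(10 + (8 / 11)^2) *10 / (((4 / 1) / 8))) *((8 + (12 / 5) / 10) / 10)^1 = 7709554944 / 121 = 63715330.12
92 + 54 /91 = 8426 /91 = 92.59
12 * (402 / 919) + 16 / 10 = 31472 / 4595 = 6.85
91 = 91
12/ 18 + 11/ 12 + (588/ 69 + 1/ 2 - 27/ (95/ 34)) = 24697/ 26220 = 0.94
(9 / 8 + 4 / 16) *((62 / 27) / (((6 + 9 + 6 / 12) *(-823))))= -0.00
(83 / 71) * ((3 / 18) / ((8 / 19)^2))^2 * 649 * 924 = 540540100639 / 872448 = 619567.13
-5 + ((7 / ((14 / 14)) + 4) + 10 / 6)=7.67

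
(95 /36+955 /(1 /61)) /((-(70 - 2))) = -2097275 /2448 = -856.73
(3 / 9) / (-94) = -1 / 282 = -0.00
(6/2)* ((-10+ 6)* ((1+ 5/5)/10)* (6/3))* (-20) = 96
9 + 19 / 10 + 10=209 / 10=20.90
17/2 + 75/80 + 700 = 11351/16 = 709.44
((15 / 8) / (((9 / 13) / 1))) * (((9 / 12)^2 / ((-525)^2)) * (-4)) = -13 / 588000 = -0.00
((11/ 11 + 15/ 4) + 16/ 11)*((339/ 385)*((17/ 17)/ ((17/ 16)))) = 52884/ 10285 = 5.14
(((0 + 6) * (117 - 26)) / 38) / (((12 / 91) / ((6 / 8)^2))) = 74529 / 1216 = 61.29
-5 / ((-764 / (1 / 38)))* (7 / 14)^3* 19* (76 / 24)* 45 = 1425 / 24448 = 0.06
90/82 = 45/41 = 1.10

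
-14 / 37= -0.38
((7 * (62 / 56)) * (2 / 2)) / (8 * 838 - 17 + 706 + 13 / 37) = 1147 / 1094216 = 0.00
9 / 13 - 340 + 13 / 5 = -21886 / 65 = -336.71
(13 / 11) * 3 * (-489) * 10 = -190710 / 11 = -17337.27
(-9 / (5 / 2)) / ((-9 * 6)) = 0.07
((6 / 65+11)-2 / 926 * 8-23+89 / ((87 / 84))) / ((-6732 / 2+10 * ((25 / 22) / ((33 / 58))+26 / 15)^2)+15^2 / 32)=-30260797466944 / 1316562559877149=-0.02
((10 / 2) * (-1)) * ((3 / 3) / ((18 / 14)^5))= -84035 / 59049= -1.42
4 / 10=2 / 5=0.40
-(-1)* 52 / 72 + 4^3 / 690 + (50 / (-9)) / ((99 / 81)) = -84943 / 22770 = -3.73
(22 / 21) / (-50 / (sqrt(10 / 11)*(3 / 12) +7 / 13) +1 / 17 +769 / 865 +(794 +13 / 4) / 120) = -607429496211820480 / 48515313768783072869 - 82326452116480000*sqrt(110) / 145545941306349218607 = -0.02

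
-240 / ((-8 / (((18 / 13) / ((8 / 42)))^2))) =535815 / 338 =1585.25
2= 2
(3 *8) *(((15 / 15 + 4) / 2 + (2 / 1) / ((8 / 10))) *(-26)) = -3120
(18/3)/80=0.08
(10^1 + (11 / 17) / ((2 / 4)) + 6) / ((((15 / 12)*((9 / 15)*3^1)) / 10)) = 3920 / 51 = 76.86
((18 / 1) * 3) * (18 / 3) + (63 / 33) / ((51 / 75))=61113 / 187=326.81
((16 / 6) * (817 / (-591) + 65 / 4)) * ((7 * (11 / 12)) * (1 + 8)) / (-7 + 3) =-2706319 / 4728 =-572.40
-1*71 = -71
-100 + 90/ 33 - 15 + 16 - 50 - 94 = -2643/ 11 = -240.27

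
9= 9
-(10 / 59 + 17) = -1013 / 59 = -17.17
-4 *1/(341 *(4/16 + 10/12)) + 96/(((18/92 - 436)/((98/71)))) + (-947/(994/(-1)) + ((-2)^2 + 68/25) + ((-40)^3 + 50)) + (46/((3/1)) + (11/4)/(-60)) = -63927.35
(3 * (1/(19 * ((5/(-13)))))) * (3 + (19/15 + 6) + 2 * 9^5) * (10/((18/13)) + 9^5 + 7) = -12242625174728/4275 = -2863771970.70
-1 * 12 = -12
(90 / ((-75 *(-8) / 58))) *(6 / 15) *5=87 / 5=17.40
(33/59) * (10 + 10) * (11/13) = 7260/767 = 9.47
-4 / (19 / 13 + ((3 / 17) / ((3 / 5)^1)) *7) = -442 / 389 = -1.14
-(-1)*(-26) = -26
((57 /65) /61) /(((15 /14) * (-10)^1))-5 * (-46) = 230.00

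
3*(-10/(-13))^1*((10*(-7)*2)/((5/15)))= -12600/13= -969.23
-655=-655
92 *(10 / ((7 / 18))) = 16560 / 7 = 2365.71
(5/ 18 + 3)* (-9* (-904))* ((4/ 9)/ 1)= 106672/ 9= 11852.44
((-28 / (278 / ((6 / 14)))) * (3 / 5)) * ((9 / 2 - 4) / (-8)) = 9 / 5560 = 0.00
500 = 500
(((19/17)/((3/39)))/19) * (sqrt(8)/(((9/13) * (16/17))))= 169 * sqrt(2)/72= 3.32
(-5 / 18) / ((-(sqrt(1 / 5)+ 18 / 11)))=275 / 1499- 605 * sqrt(5) / 26982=0.13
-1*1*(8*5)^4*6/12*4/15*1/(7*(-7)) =1024000/147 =6965.99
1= 1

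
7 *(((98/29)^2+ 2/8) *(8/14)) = 39257/841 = 46.68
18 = 18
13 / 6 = 2.17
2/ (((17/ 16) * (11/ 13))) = 416/ 187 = 2.22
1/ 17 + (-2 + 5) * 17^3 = 250564/ 17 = 14739.06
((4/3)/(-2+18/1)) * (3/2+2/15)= 49/360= 0.14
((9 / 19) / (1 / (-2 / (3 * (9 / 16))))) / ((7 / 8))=-256 / 399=-0.64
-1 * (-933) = 933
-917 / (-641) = 917 / 641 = 1.43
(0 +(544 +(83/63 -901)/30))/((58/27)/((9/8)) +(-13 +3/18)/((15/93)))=-8743320/1320949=-6.62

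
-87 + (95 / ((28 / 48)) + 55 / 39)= 21094 / 273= 77.27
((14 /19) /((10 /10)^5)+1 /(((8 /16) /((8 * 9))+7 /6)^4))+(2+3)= 6.26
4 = 4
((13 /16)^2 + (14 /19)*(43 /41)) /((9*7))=285763 /12563712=0.02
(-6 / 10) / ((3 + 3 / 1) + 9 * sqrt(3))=2 / 115 - 3 * sqrt(3) / 115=-0.03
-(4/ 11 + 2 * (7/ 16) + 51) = -52.24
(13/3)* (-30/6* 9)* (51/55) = -1989/11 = -180.82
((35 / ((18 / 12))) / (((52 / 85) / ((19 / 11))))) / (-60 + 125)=11305 / 11154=1.01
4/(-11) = -4/11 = -0.36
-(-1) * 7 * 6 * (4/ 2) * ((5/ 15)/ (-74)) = -14/ 37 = -0.38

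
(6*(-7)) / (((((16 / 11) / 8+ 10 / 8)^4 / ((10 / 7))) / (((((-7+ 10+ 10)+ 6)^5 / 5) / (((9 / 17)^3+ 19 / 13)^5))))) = -653696.06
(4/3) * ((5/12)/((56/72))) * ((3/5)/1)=3/7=0.43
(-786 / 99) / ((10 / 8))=-1048 / 165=-6.35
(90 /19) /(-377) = -90 /7163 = -0.01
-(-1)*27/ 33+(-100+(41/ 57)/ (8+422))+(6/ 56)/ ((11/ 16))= -186885593/ 1887270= -99.02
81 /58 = 1.40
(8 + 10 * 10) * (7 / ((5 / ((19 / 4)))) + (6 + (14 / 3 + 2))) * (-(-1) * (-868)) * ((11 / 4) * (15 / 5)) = -14939278.20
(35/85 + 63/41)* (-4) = -5432/697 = -7.79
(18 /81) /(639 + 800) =2 /12951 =0.00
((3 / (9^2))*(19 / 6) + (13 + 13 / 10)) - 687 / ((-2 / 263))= 73187483 / 810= 90354.92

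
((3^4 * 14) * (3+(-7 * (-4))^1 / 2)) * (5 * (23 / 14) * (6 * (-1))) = -950130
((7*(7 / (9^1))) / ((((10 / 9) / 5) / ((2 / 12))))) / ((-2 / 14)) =-343 / 12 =-28.58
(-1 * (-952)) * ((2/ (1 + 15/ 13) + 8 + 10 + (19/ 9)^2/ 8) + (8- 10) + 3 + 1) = 1656803/ 81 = 20454.36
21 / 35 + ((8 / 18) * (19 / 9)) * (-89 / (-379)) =125917 / 153495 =0.82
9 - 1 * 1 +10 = 18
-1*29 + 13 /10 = -277 /10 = -27.70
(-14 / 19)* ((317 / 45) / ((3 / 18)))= -8876 / 285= -31.14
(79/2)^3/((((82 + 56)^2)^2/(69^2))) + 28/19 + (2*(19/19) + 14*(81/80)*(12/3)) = 60.98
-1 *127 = -127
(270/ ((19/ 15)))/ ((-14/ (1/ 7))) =-2025/ 931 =-2.18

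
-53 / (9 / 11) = -583 / 9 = -64.78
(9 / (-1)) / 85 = -9 / 85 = -0.11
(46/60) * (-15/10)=-1.15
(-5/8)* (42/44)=-105/176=-0.60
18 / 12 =3 / 2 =1.50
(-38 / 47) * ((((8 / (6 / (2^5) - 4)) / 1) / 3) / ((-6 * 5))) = -2432 / 129015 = -0.02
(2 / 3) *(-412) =-824 / 3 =-274.67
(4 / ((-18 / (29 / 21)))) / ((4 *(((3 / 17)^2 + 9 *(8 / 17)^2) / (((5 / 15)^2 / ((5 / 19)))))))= -159239 / 9950850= -0.02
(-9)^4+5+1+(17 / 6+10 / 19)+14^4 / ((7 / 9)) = 6379709 / 114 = 55962.36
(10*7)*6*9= 3780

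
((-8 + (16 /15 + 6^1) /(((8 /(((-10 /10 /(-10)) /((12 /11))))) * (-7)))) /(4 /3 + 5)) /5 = -403783 /1596000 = -0.25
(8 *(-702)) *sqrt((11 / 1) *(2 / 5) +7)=-5616 *sqrt(285) / 5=-18961.80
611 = 611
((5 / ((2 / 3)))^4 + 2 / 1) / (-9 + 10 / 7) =-354599 / 848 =-418.16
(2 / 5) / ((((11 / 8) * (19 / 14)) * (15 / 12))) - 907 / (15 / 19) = -18005797 / 15675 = -1148.70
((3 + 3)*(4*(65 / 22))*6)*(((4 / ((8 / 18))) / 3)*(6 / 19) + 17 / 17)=173160 / 209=828.52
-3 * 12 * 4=-144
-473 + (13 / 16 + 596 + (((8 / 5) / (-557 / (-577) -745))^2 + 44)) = 773218597166581 / 4607633971600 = 167.81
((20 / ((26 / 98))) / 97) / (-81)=-980 / 102141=-0.01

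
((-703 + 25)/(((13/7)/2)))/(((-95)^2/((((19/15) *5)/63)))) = -452/55575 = -0.01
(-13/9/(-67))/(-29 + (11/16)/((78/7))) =-5408/7259115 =-0.00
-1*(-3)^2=-9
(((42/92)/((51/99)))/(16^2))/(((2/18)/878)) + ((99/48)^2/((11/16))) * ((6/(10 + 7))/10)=13799511/500480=27.57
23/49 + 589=28884/49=589.47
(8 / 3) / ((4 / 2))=4 / 3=1.33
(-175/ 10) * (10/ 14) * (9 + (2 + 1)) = -150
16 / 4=4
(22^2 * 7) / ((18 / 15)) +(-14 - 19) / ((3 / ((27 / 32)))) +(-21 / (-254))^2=4357243805 / 1548384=2814.06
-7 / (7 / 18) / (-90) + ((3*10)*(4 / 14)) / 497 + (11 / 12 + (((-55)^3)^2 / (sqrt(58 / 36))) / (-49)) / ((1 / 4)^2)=-7120939439.30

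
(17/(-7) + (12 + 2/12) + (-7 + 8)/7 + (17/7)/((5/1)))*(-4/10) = -4.15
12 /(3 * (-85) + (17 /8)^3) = -6144 /125647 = -0.05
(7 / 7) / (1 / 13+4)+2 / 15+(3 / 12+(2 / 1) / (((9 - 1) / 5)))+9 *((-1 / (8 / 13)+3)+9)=605813 / 6360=95.25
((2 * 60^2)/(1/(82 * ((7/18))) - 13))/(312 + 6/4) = -688800/388949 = -1.77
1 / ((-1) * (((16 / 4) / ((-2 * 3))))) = 3 / 2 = 1.50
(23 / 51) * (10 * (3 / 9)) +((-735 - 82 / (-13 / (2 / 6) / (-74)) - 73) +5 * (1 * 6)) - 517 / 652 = -1209784153 / 1296828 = -932.88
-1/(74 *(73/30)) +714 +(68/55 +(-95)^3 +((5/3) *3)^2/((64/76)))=-2036106908567/2376880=-856630.08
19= 19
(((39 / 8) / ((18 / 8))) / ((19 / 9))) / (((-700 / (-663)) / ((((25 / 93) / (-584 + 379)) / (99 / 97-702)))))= 278681 / 153254383800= 0.00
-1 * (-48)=48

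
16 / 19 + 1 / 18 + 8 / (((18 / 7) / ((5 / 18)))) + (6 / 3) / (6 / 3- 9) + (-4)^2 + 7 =527363 / 21546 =24.48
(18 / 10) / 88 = 9 / 440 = 0.02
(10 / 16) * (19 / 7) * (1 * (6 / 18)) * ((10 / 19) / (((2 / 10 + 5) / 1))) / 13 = 125 / 28392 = 0.00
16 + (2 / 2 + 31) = 48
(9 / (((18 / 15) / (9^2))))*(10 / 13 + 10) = 85050 / 13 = 6542.31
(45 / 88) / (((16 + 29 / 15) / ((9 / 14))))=6075 / 331408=0.02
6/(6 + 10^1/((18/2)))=27/32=0.84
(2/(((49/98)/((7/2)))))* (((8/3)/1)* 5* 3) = 560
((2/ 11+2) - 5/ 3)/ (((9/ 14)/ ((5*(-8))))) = -9520/ 297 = -32.05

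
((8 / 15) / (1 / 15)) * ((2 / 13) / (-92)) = -4 / 299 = -0.01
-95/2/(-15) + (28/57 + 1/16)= 1131/304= 3.72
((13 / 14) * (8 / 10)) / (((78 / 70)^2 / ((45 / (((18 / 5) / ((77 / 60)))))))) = 13475 / 1404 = 9.60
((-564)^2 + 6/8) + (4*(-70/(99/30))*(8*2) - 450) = 41750171/132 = 316289.17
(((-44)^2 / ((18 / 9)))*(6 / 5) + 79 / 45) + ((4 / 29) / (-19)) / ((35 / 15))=201917267 / 173565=1163.35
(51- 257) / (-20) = 103 / 10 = 10.30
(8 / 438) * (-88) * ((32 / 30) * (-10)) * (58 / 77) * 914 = 54284288 / 4599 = 11803.50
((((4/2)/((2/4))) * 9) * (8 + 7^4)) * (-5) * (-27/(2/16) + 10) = 89325720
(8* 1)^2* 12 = 768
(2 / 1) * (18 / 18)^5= 2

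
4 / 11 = 0.36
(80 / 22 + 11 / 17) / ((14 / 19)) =15219 / 2618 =5.81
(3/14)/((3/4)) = 0.29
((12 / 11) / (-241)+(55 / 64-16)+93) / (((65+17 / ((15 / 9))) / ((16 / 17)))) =66045825 / 67780768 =0.97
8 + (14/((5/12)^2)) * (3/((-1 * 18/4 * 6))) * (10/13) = 72/65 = 1.11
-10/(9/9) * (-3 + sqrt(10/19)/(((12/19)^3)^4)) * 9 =-15938.17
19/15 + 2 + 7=10.27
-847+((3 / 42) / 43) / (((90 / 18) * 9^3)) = -1858563629 / 2194290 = -847.00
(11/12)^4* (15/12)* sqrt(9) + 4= 183797/27648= 6.65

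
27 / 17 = 1.59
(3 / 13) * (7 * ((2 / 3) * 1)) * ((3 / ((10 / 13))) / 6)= 7 / 10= 0.70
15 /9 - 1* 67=-196 /3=-65.33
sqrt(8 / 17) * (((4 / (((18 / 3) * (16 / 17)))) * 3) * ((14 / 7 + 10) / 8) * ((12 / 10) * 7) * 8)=126 * sqrt(34) / 5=146.94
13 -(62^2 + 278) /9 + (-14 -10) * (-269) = 6011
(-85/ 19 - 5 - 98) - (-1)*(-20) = -2422/ 19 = -127.47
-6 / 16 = -3 / 8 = -0.38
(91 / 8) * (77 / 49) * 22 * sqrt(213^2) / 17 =335049 / 68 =4927.19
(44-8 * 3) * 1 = 20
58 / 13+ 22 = 344 / 13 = 26.46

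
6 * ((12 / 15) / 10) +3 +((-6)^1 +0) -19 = -538 / 25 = -21.52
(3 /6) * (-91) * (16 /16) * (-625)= 56875 /2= 28437.50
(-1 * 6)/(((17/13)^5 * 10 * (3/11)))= -4084223/7099285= -0.58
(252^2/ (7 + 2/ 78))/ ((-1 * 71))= -1238328/ 9727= -127.31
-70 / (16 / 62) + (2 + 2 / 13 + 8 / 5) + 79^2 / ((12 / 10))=3848003 / 780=4933.34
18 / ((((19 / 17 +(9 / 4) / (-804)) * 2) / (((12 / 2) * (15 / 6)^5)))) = 96103125 / 20317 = 4730.18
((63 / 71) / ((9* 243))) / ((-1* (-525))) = 1 / 1293975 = 0.00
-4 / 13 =-0.31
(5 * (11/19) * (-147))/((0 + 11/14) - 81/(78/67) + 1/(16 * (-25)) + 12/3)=294294000/44811329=6.57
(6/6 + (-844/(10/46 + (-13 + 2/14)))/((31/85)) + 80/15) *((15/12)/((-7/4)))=-35849035/264957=-135.30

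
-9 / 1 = -9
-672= -672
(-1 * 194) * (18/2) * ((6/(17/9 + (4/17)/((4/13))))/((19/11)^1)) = -2285.60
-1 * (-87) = 87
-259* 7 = -1813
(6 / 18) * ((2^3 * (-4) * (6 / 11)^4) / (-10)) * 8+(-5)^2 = 25.76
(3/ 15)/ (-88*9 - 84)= -1/ 4380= -0.00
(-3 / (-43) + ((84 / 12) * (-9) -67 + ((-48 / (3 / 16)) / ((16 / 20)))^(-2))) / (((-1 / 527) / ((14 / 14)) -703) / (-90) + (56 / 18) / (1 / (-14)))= 2713511834451 / 746500034560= 3.63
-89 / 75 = -1.19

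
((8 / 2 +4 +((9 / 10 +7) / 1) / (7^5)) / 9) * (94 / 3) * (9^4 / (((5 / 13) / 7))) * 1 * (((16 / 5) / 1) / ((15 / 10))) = 7095446.63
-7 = -7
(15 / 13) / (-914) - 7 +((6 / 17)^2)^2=-6932629397 / 992396522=-6.99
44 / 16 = 2.75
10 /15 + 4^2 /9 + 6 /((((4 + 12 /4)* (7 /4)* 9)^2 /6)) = 52886 /21609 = 2.45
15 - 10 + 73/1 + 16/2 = 86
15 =15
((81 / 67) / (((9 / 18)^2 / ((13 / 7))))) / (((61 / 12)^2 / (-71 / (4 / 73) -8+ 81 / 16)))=-787690332 / 1745149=-451.36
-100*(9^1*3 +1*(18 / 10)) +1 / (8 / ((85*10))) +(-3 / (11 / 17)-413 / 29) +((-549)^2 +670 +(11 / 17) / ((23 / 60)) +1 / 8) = 298631345795 / 997832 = 299280.19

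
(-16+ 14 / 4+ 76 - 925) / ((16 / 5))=-8615 / 32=-269.22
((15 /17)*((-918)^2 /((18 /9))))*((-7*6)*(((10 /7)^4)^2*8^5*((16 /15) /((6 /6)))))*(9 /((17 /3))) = -12383472844800000000 /823543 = -15036826061055.71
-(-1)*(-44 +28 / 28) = -43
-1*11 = -11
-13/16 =-0.81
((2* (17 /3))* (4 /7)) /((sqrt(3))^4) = 136 /189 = 0.72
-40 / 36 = -10 / 9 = -1.11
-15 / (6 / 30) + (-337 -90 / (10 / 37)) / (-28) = -715 / 14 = -51.07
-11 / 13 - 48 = -635 / 13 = -48.85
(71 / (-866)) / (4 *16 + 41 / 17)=-1207 / 977714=-0.00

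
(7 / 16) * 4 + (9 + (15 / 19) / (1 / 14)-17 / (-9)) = 16205 / 684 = 23.69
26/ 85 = 0.31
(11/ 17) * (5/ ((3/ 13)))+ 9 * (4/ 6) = 1021/ 51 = 20.02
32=32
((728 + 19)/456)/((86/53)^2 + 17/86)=30075963/51969484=0.58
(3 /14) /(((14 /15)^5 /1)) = 2278125 /7529536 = 0.30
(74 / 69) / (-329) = -74 / 22701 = -0.00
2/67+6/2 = 3.03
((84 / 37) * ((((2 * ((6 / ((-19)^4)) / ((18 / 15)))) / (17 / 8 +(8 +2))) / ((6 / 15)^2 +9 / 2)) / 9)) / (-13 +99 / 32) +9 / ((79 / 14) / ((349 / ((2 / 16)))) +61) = 36459453731985088784 / 247122320717970374469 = 0.15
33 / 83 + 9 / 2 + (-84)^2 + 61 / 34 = 9965458 / 1411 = 7062.69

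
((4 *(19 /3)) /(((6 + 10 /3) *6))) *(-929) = -17651 /42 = -420.26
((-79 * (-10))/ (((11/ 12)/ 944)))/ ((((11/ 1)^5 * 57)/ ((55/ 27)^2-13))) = -19246574080/ 24537891411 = -0.78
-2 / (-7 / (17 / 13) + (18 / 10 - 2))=85 / 236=0.36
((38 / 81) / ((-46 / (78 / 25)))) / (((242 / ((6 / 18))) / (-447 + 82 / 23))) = 2519153 / 129618225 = 0.02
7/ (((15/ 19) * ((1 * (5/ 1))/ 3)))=5.32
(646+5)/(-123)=-217/41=-5.29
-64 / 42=-32 / 21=-1.52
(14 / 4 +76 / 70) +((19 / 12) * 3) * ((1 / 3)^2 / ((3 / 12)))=4219 / 630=6.70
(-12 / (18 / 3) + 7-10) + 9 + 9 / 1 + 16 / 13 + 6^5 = 101273 / 13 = 7790.23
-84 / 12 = -7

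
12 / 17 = 0.71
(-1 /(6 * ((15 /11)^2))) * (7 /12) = -0.05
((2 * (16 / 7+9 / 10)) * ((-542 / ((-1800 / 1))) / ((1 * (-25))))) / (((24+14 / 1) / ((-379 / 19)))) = 22904107 / 568575000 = 0.04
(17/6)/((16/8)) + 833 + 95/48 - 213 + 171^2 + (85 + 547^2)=15799603/48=329158.40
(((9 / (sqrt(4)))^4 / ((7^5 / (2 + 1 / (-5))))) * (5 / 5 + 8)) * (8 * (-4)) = -1062882 / 84035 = -12.65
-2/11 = -0.18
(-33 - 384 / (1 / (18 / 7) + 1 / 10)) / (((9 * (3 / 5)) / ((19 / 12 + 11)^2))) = -342129005 / 14256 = -23998.95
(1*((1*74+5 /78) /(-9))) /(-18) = 5777 /12636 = 0.46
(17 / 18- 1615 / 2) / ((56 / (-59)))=61183 / 72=849.76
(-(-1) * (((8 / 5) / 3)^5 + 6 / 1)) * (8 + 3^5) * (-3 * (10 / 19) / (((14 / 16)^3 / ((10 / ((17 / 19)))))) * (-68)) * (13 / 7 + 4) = 55267426582528 / 3472875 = 15914027.02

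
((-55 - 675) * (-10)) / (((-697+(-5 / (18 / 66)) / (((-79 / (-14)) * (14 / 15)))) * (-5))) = 57670 / 27669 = 2.08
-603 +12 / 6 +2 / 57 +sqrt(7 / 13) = -34255 / 57 +sqrt(91) / 13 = -600.23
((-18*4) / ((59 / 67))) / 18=-4.54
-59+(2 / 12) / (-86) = -30445 / 516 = -59.00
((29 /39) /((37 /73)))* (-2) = -4234 /1443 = -2.93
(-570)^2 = 324900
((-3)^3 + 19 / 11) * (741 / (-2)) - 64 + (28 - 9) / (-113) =11559126 / 1243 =9299.38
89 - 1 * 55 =34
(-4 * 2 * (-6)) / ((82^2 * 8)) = 3 / 3362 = 0.00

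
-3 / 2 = -1.50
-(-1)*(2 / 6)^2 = 1 / 9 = 0.11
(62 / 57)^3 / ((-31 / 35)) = -1.45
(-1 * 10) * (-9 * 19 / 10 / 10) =171 / 10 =17.10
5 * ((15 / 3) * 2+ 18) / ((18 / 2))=140 / 9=15.56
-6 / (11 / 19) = -114 / 11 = -10.36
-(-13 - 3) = 16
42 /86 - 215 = -9224 /43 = -214.51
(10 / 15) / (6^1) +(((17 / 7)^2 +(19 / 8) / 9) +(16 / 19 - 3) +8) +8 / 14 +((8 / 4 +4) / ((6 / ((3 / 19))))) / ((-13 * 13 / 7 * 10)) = 79839089 / 6293560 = 12.69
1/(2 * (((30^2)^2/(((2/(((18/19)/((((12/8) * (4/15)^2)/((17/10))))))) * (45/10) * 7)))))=133/51637500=0.00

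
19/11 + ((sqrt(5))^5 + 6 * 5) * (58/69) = 6817/253 + 1450 * sqrt(5)/69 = 73.93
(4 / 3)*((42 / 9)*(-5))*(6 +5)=-342.22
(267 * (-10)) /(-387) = 890 /129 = 6.90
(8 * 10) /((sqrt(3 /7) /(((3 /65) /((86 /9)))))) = 72 * sqrt(21) /559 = 0.59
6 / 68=3 / 34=0.09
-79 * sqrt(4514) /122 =-43.51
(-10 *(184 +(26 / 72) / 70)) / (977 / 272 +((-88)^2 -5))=-31531124 / 132677055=-0.24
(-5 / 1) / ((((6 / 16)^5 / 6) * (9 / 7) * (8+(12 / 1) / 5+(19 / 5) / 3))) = -65536 / 243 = -269.70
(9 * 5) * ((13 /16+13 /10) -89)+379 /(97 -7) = -2812123 /720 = -3905.73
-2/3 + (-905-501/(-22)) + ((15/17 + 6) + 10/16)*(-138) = -4306031/2244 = -1918.91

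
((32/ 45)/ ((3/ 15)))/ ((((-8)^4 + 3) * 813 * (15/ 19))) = 608/ 449885745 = 0.00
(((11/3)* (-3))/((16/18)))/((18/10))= -55/8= -6.88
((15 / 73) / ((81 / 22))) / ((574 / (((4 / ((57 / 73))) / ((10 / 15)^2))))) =55 / 49077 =0.00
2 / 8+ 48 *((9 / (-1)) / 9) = -191 / 4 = -47.75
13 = 13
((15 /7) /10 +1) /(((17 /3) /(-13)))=-39 /14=-2.79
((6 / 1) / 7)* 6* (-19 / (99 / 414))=-31464 / 77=-408.62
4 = 4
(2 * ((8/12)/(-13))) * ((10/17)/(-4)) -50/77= -32380/51051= -0.63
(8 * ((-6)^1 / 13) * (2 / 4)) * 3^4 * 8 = -15552 / 13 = -1196.31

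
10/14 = 5/7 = 0.71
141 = 141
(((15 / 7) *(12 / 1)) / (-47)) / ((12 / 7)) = -15 / 47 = -0.32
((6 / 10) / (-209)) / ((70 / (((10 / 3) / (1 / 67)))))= -67 / 7315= -0.01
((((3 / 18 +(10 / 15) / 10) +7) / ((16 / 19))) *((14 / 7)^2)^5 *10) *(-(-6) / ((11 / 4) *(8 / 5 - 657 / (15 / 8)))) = -659680 / 1199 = -550.19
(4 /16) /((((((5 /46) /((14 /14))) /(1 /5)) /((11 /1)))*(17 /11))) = 2783 /850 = 3.27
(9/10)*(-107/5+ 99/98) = -89919/4900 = -18.35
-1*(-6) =6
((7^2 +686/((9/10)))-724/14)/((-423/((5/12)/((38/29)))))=-6938105/12151944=-0.57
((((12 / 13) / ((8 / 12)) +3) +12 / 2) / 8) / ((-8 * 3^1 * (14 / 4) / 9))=-405 / 2912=-0.14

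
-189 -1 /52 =-9829 /52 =-189.02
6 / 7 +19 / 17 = 1.97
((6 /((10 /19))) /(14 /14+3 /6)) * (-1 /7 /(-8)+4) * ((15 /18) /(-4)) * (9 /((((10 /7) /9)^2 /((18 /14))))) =-373977 /128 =-2921.70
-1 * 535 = -535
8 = 8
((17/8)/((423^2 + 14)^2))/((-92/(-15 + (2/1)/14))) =221/20621264628356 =0.00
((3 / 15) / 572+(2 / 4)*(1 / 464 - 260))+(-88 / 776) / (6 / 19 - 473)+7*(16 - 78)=-326008008587601 / 578030092640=-564.00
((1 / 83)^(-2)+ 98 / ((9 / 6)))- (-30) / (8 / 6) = 41861 / 6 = 6976.83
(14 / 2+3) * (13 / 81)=130 / 81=1.60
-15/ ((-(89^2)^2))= 15/ 62742241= 0.00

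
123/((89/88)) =121.62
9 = 9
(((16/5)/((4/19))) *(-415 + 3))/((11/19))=-594928/55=-10816.87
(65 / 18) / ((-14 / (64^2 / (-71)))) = 66560 / 4473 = 14.88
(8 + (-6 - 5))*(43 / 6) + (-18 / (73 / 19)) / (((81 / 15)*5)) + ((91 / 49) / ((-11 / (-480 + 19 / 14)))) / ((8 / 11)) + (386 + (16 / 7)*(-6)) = 79276459 / 171696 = 461.73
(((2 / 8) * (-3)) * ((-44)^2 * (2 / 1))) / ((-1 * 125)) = 2904 / 125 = 23.23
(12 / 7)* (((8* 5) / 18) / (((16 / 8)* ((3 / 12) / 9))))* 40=19200 / 7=2742.86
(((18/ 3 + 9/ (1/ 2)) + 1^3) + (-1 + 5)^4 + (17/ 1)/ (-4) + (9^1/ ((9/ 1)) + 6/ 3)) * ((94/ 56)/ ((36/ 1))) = 13.04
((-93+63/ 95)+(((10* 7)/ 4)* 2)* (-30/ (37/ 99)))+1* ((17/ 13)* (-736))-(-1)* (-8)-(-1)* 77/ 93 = -16452163931/ 4249635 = -3871.43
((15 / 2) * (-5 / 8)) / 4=-75 / 64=-1.17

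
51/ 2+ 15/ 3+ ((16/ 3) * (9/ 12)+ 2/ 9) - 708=-12119/ 18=-673.28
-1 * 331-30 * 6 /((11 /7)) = -4901 /11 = -445.55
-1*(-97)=97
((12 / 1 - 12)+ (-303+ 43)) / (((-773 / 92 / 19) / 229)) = 104075920 / 773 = 134638.97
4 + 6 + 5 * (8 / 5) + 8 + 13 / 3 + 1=94 / 3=31.33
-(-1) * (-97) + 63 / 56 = -767 / 8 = -95.88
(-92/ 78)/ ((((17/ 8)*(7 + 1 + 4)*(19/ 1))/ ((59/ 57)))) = -5428/ 2154087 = -0.00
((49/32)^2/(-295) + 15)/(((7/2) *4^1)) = 4528799/4229120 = 1.07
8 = 8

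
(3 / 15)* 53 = 53 / 5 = 10.60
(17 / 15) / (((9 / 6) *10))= 17 / 225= 0.08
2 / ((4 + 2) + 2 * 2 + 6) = 1 / 8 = 0.12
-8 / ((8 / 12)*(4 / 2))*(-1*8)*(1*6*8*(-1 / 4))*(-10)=5760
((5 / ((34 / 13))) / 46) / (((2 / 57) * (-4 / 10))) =-18525 / 6256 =-2.96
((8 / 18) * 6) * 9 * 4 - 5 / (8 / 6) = 369 / 4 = 92.25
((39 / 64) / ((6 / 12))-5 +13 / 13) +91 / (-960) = -2761 / 960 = -2.88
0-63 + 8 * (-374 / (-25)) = 1417 / 25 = 56.68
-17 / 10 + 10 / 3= 49 / 30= 1.63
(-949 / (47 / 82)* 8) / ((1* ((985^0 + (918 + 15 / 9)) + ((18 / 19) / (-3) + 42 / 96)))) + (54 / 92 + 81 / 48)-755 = -11141876554123 / 14524471664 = -767.11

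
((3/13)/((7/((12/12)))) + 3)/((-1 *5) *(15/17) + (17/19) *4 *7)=89148/606697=0.15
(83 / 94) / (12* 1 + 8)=83 / 1880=0.04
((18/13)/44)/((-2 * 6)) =-3/1144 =-0.00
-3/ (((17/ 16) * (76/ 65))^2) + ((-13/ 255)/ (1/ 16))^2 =-1.28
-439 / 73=-6.01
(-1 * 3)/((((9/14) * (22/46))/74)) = -23828/33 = -722.06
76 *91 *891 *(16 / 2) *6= 295783488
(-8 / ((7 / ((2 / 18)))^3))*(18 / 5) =-16 / 138915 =-0.00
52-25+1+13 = 41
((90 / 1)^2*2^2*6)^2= 37791360000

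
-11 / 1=-11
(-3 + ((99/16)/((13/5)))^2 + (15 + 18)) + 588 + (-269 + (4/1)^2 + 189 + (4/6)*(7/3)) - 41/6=215864489/389376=554.39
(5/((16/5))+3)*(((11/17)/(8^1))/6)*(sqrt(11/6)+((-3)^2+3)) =803*sqrt(66)/78336+803/1088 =0.82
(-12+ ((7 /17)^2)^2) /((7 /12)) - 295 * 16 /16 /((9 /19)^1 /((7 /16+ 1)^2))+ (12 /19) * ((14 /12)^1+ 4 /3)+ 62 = -31834614107593 /25593507072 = -1243.86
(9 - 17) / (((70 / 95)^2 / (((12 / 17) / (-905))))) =8664 / 753865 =0.01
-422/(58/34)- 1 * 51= -8653/29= -298.38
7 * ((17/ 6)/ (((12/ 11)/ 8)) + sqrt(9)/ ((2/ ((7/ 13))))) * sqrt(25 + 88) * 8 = 141428 * sqrt(113)/ 117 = 12849.57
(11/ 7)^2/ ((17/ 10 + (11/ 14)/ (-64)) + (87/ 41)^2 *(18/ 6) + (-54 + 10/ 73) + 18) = -9502894720/ 79533394969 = -0.12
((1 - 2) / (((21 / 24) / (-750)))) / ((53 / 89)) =534000 / 371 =1439.35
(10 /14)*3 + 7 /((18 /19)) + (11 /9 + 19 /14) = 109 /9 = 12.11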